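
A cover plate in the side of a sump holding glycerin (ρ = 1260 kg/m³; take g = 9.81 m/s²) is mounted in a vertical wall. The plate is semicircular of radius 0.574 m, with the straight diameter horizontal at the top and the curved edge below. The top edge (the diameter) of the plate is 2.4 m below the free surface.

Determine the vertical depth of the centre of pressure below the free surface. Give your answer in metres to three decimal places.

h_p = 2.652 m

γ = ρg = 1260 × 9.81 / 1000 = 12.3606 kN/m³.
The centroid of a semicircle lies 4r/(3π) = 0.243613 m from the diameter, here below the top edge, so the centroid depth is h_c = 2.4 + 0.243613 = 2.64361 m.
A = πr²/2 = π × 0.574²/2 = 0.51754 m².
Resultant F = γ·h_c·A = 12.3606 × 2.64361 × 0.51754 = 16.9115 kN.
I_c = (π/8 − 8/(9π))·r⁴ = 0.109757 × 0.574⁴ = 0.0119146 m⁴.
Centre of pressure: y_p = y_c + I_c/(y_c·A) = 2.64361 + 0.0119146/(2.64361 × 0.51754) = 2.64361 + 0.0087084 = 2.65232 m along the plane.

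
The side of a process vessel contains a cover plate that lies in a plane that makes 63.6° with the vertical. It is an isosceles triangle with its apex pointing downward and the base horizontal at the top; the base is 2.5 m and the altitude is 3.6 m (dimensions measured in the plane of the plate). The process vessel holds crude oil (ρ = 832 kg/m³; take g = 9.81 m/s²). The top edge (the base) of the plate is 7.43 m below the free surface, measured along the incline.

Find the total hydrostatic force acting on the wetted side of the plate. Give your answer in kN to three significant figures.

γ = ρg = 832 × 9.81 / 1000 = 8.16192 kN/m³.
The plate makes 63.6° with the vertical, i.e. θ = 90° − 63.6° = 26.4° to the horizontal. Measuring y along the incline from the free-surface line, vertical depth h = y·sinθ with sinθ = 0.444635.
With the apex down, the centroid sits h/3 = 3.6/3 = 1.2 m below the base (the top edge), so y_c = 7.43 + 1.2 = 8.63 m and h_c = 8.63 × 0.444635 = 3.8372 m.
A = ½ × 2.5 × 3.6 = 4.5 m².
Resultant F = γ·h_c·A = 8.16192 × 3.8372 × 4.5 = 140.935 kN.

F ≈ 141 kN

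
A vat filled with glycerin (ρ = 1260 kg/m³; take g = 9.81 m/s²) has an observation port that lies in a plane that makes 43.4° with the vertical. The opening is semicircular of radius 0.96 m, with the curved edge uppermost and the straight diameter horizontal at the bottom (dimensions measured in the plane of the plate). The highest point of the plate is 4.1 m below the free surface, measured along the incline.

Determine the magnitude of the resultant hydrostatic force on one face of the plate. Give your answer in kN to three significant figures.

F ≈ 60.5 kN

γ = ρg = 1260 × 9.81 / 1000 = 12.3606 kN/m³.
The plate makes 43.4° with the vertical, i.e. θ = 90° − 43.4° = 46.6° to the horizontal. Measuring y along the incline from the free-surface line, vertical depth h = y·sinθ with sinθ = 0.726575.
The centroid lies 4r/(3π) = 0.407437 m above the diameter, so r − 4r/(3π) = 0.96 − 0.407437 = 0.552563 m below the topmost point, so y_c = 4.1 + 0.552563 = 4.65256 m and h_c = 4.65256 × 0.726575 = 3.38043 m.
A = πr²/2 = π × 0.96²/2 = 1.44765 m².
Resultant F = γ·h_c·A = 12.3606 × 3.38043 × 1.44765 = 60.4888 kN.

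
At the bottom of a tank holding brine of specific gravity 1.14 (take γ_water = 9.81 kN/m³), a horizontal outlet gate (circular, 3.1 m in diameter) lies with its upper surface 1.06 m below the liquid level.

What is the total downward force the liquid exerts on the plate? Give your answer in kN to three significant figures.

F ≈ 89.5 kN

γ = 1.14 × 9.81 = 11.1834 kN/m³.
The plate is horizontal, so pressure is uniform at p = γ·h = 11.1834 × 1.06 = 11.8544 kN/m².
A = π(1.55)² = 7.54768 m².
F = p·A = 11.8544 × 7.54768 = 89.4732 kN.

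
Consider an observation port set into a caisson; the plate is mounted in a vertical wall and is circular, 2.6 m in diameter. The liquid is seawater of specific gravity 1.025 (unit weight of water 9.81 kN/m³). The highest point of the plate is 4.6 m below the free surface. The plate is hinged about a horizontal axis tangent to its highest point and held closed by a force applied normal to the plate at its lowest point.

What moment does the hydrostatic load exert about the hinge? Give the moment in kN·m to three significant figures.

γ = 1.025 × 9.81 = 10.05525 kN/m³.
The centroid is at the centre, 1.3 m below the top of the plate, so the centroid depth is h_c = 4.6 + 1.3 = 5.9 m.
A = π(1.3)² = 5.30929 m².
Resultant F = γ·h_c·A = 10.05525 × 5.9 × 5.30929 = 314.979 kN.
I_c = πr⁴/4 = π × 1.3⁴/4 = 2.24318 m⁴.
Centre of pressure: y_p = y_c + I_c/(y_c·A) = 5.9 + 2.24318/(5.9 × 5.30929) = 5.9 + 0.0716103 = 5.97161 m along the plane.
The resultant acts 1.3 + 0.0716103 = 1.37161 m (along the plate) below the hinge at the top edge, so the moment about the hinge is M = F × 1.37161 = 314.979 × 1.37161 = 432.028 kN·m.

M ≈ 432 kN·m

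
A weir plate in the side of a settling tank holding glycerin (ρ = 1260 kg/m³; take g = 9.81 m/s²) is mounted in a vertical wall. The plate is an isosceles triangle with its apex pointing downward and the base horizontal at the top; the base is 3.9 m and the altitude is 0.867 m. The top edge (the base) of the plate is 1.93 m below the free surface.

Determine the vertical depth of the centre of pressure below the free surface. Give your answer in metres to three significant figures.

h_p = 2.24 m

γ = ρg = 1260 × 9.81 / 1000 = 12.3606 kN/m³.
With the apex down, the centroid sits h/3 = 0.867/3 = 0.289 m below the base (the top edge), so the centroid depth is h_c = 1.93 + 0.289 = 2.219 m.
A = ½ × 3.9 × 0.867 = 1.69065 m².
Resultant F = γ·h_c·A = 12.3606 × 2.219 × 1.69065 = 46.3714 kN.
I_c = b·h³/36 = 3.9 × 0.867³/36 = 0.0706024 m⁴.
Centre of pressure: y_p = y_c + I_c/(y_c·A) = 2.219 + 0.0706024/(2.219 × 1.69065) = 2.219 + 0.0188195 = 2.23782 m along the plane.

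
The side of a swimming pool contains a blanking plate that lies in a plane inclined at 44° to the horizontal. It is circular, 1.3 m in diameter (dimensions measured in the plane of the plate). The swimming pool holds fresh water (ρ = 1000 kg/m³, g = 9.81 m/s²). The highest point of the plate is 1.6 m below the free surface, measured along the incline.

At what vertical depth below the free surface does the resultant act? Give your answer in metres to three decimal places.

h_p = 1.596 m

γ = ρg = 1000 × 9.81 = 9810 N/m³ = 9.81 kN/m³.
Let θ = 44° be the plate's angle to the horizontal; measure y along the incline from where the plane meets the free surface. Vertical depth h = y·sinθ with sinθ = 0.694658.
The centroid is at the centre, 0.65 m below the top of the plate, so y_c = 1.6 + 0.65 = 2.25 m and h_c = 2.25 × 0.694658 = 1.56298 m.
A = π(0.65)² = 1.32732 m².
Resultant F = γ·h_c·A = 9.81 × 1.56298 × 1.32732 = 20.3516 kN.
I_c = πr⁴/4 = π × 0.65⁴/4 = 0.140198 m⁴.
Centre of pressure: y_p = y_c + I_c/(y_c·A) = 2.25 + 0.140198/(2.25 × 1.32732) = 2.25 + 0.0469444 = 2.29694 m along the plane.
Vertically, h_p = y_p·sinθ = 2.29694 × 0.694658 = 1.59559 m.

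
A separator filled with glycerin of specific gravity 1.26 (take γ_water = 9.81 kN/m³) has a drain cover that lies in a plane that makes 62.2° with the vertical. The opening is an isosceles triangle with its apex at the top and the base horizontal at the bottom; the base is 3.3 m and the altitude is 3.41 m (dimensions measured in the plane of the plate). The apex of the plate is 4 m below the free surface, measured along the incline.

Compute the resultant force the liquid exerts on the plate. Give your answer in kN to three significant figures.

F ≈ 203 kN

γ = 1.26 × 9.81 = 12.3606 kN/m³.
The plate makes 62.2° with the vertical, i.e. θ = 90° − 62.2° = 27.8° to the horizontal. Measuring y along the incline from the free-surface line, vertical depth h = y·sinθ with sinθ = 0.466387.
With the apex up, the centroid sits 2h/3 = 2 × 3.41/3 = 2.27333 m below the apex, so y_c = 4 + 2.27333 = 6.27333 m and h_c = 6.27333 × 0.466387 = 2.9258 m.
A = ½ × 3.3 × 3.41 = 5.6265 m².
Resultant F = γ·h_c·A = 12.3606 × 2.9258 × 5.6265 = 203.48 kN.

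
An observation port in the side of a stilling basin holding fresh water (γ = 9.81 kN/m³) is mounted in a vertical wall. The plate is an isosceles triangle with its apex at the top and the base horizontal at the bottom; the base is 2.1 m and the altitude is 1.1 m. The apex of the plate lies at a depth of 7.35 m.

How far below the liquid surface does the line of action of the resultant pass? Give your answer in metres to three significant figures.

h_p = 8.09 m

γ = 9.81 kN/m³.
With the apex up, the centroid sits 2h/3 = 2 × 1.1/3 = 0.733333 m below the apex, so the centroid depth is h_c = 7.35 + 0.733333 = 8.08333 m.
A = ½ × 2.1 × 1.1 = 1.155 m².
Resultant F = γ·h_c·A = 9.81 × 8.08333 × 1.155 = 91.5886 kN.
I_c = b·h³/36 = 2.1 × 1.1³/36 = 0.0776417 m⁴.
Centre of pressure: y_p = y_c + I_c/(y_c·A) = 8.08333 + 0.0776417/(8.08333 × 1.155) = 8.08333 + 0.00831616 = 8.09165 m along the plane.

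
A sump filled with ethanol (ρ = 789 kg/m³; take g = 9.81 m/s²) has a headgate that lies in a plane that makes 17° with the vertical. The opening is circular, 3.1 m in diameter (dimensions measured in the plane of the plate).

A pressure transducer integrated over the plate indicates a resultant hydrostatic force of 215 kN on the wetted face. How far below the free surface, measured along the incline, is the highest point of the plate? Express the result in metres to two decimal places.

y_top ≈ 2.30 m

γ = ρg = 789 × 9.81 / 1000 = 7.74009 kN/m³.
A = π(1.55)² = 7.54768 m².
From F = γ·h_c·A, the centroid depth is h_c = 215/(7.74009 × 7.54768) = 3.68026 m.
The plate makes 17° with the vertical, i.e. θ = 90° − 17° = 73° to the horizontal. Measuring y along the incline from the free-surface line, vertical depth h = y·sinθ with sinθ = 0.956305.
Along the incline, y_c = h_c/sinθ = 3.68026/0.956305 = 3.84842 m.
The centroid is at the centre, 1.55 m below the top of the plate, so the highest point sits at y_top = 3.84842 − 1.55 = 2.29842 m along the incline.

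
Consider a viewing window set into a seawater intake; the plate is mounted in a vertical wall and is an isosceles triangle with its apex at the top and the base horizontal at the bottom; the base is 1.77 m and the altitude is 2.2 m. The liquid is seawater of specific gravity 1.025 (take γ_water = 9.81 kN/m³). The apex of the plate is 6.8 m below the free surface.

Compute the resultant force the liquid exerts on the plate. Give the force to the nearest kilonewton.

F ≈ 162 kN

γ = 1.025 × 9.81 = 10.05525 kN/m³.
With the apex up, the centroid sits 2h/3 = 2 × 2.2/3 = 1.46667 m below the apex, so the centroid depth is h_c = 6.8 + 1.46667 = 8.26667 m.
A = ½ × 1.77 × 2.2 = 1.947 m².
Resultant F = γ·h_c·A = 10.05525 × 8.26667 × 1.947 = 161.841 kN.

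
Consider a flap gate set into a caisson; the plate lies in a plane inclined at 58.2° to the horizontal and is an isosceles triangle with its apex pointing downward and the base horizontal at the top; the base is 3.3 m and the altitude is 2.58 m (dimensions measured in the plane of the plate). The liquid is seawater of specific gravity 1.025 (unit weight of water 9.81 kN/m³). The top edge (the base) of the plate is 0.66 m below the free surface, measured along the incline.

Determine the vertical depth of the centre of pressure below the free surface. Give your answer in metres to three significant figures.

γ = 1.025 × 9.81 = 10.05525 kN/m³.
Let θ = 58.2° be the plate's angle to the horizontal; measure y along the incline from where the plane meets the free surface. Vertical depth h = y·sinθ with sinθ = 0.849893.
With the apex down, the centroid sits h/3 = 2.58/3 = 0.86 m below the base (the top edge), so y_c = 0.66 + 0.86 = 1.52 m and h_c = 1.52 × 0.849893 = 1.29184 m.
A = ½ × 3.3 × 2.58 = 4.257 m².
Resultant F = γ·h_c·A = 10.05525 × 1.29184 × 4.257 = 55.2975 kN.
I_c = b·h³/36 = 3.3 × 2.58³/36 = 1.57424 m⁴.
Centre of pressure: y_p = y_c + I_c/(y_c·A) = 1.52 + 1.57424/(1.52 × 4.257) = 1.52 + 0.24329 = 1.76329 m along the plane.
Vertically, h_p = y_p·sinθ = 1.76329 × 0.849893 = 1.49861 m.

h_p = 1.50 m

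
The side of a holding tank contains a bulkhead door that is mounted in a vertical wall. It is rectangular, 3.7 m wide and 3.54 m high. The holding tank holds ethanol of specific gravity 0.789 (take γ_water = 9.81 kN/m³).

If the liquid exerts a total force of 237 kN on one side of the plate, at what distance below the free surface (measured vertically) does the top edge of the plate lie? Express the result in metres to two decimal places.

γ = 0.789 × 9.81 = 7.74009 kN/m³.
A = 3.7 × 3.54 = 13.098 m².
From F = γ·h_c·A, the centroid depth is h_c = 237/(7.74009 × 13.098) = 2.33775 m.
The centroid lies 3.54/2 = 1.77 m below the top edge, so the top edge sits at h_top = 2.33775 − 1.77 = 0.56775 m below the surface.

d_top ≈ 0.57 m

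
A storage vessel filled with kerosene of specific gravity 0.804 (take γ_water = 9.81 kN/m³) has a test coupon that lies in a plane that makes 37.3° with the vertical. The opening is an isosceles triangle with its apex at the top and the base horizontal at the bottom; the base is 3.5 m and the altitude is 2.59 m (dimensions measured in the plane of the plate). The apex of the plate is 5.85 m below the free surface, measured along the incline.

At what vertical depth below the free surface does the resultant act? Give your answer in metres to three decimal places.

γ = 0.804 × 9.81 = 7.88724 kN/m³.
The plate makes 37.3° with the vertical, i.e. θ = 90° − 37.3° = 52.7° to the horizontal. Measuring y along the incline from the free-surface line, vertical depth h = y·sinθ with sinθ = 0.795473.
With the apex up, the centroid sits 2h/3 = 2 × 2.59/3 = 1.72667 m below the apex, so y_c = 5.85 + 1.72667 = 7.57667 m and h_c = 7.57667 × 0.795473 = 6.02704 m.
A = ½ × 3.5 × 2.59 = 4.5325 m².
Resultant F = γ·h_c·A = 7.88724 × 6.02704 × 4.5325 = 215.46 kN.
I_c = b·h³/36 = 3.5 × 2.59³/36 = 1.68914 m⁴.
Centre of pressure: y_p = y_c + I_c/(y_c·A) = 7.57667 + 1.68914/(7.57667 × 4.5325) = 7.57667 + 0.0491869 = 7.62586 m along the plane.
Vertically, h_p = y_p·sinθ = 7.62586 × 0.795473 = 6.06617 m.

h_p = 6.066 m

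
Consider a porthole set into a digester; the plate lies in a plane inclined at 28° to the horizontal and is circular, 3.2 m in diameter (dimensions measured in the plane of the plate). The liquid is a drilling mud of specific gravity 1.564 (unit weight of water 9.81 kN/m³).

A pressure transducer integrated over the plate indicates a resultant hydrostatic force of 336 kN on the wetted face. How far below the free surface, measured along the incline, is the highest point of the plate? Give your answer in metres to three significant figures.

y_top ≈ 4.20 m

γ = 1.564 × 9.81 = 15.34284 kN/m³.
A = π(1.6)² = 8.04248 m².
From F = γ·h_c·A, the centroid depth is h_c = 336/(15.34284 × 8.04248) = 2.72297 m.
Let θ = 28° be the plate's angle to the horizontal; measure y along the incline from where the plane meets the free surface. Vertical depth h = y·sinθ with sinθ = 0.469472.
Along the incline, y_c = h_c/sinθ = 2.72297/0.469472 = 5.80007 m.
The centroid is at the centre, 1.6 m below the top of the plate, so the highest point sits at y_top = 5.80007 − 1.6 = 4.20007 m along the incline.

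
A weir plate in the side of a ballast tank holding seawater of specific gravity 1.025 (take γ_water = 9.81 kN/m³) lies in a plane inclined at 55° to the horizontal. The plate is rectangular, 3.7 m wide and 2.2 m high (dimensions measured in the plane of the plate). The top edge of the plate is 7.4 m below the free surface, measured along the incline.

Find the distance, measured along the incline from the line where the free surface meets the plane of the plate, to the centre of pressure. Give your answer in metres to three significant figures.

γ = 1.025 × 9.81 = 10.05525 kN/m³.
Let θ = 55° be the plate's angle to the horizontal; measure y along the incline from where the plane meets the free surface. Vertical depth h = y·sinθ with sinθ = 0.819152.
The centroid lies 2.2/2 = 1.1 m below the top edge, so y_c = 7.4 + 1.1 = 8.5 m and h_c = 8.5 × 0.819152 = 6.96279 m.
A = 3.7 × 2.2 = 8.14 m².
Resultant F = γ·h_c·A = 10.05525 × 6.96279 × 8.14 = 569.903 kN.
I_c = b·h³/12 = 3.7 × 2.2³/12 = 3.28313 m⁴.
Centre of pressure: y_p = y_c + I_c/(y_c·A) = 8.5 + 3.28313/(8.5 × 8.14) = 8.5 + 0.0474509 = 8.54745 m along the plane.

y_p = 8.55 m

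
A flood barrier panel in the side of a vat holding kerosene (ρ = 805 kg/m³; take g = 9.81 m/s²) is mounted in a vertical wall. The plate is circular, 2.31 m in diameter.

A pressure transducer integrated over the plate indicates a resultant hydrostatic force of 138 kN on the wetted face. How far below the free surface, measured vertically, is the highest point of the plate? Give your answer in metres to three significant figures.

d_top ≈ 3.01 m

γ = ρg = 805 × 9.81 / 1000 = 7.89705 kN/m³.
A = π(1.155)² = 4.19096 m².
From F = γ·h_c·A, the centroid depth is h_c = 138/(7.89705 × 4.19096) = 4.16966 m.
The centroid is at the centre, 1.155 m below the top of the plate, so the highest point sits at h_top = 4.16966 − 1.155 = 3.01466 m below the surface.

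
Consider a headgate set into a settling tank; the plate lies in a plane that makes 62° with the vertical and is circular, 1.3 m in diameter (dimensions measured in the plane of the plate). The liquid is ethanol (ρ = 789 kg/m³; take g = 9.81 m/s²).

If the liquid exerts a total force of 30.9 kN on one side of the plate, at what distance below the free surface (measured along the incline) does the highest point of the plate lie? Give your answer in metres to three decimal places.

y_top ≈ 5.757 m

γ = ρg = 789 × 9.81 / 1000 = 7.74009 kN/m³.
A = π(0.65)² = 1.32732 m².
From F = γ·h_c·A, the centroid depth is h_c = 30.9/(7.74009 × 1.32732) = 3.00772 m.
The plate makes 62° with the vertical, i.e. θ = 90° − 62° = 28° to the horizontal. Measuring y along the incline from the free-surface line, vertical depth h = y·sinθ with sinθ = 0.469472.
Along the incline, y_c = h_c/sinθ = 3.00772/0.469472 = 6.4066 m.
The centroid is at the centre, 0.65 m below the top of the plate, so the highest point sits at y_top = 6.4066 − 0.65 = 5.7566 m along the incline.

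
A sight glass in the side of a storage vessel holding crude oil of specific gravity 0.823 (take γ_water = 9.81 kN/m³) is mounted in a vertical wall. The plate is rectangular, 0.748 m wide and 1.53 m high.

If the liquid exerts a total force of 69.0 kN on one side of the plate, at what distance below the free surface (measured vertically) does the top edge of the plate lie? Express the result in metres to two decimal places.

d_top ≈ 6.70 m

γ = 0.823 × 9.81 = 8.07363 kN/m³.
A = 0.748 × 1.53 = 1.14444 m².
From F = γ·h_c·A, the centroid depth is h_c = 69.0/(8.07363 × 1.14444) = 7.46771 m.
The centroid lies 1.53/2 = 0.765 m below the top edge, so the top edge sits at h_top = 7.46771 − 0.765 = 6.70271 m below the surface.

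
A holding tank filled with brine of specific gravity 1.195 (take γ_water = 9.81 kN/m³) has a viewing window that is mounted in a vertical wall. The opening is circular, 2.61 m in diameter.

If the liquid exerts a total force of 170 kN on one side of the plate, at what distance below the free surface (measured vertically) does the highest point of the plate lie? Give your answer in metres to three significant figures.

γ = 1.195 × 9.81 = 11.72295 kN/m³.
A = π(1.305)² = 5.35021 m².
From F = γ·h_c·A, the centroid depth is h_c = 170/(11.72295 × 5.35021) = 2.71045 m.
The centroid is at the centre, 1.305 m below the top of the plate, so the highest point sits at h_top = 2.71045 − 1.305 = 1.40545 m below the surface.

d_top ≈ 1.41 m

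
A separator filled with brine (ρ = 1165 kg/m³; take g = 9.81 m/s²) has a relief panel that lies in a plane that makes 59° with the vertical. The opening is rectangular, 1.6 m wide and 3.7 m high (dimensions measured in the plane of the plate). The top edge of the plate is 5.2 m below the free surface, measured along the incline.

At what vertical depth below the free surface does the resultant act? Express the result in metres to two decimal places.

h_p = 3.71 m

γ = ρg = 1165 × 9.81 / 1000 = 11.42865 kN/m³.
The plate makes 59° with the vertical, i.e. θ = 90° − 59° = 31° to the horizontal. Measuring y along the incline from the free-surface line, vertical depth h = y·sinθ with sinθ = 0.515038.
The centroid lies 3.7/2 = 1.85 m below the top edge, so y_c = 5.2 + 1.85 = 7.05 m and h_c = 7.05 × 0.515038 = 3.63102 m.
A = 1.6 × 3.7 = 5.92 m².
Resultant F = γ·h_c·A = 11.42865 × 3.63102 × 5.92 = 245.666 kN.
I_c = b·h³/12 = 1.6 × 3.7³/12 = 6.75373 m⁴.
Centre of pressure: y_p = y_c + I_c/(y_c·A) = 7.05 + 6.75373/(7.05 × 5.92) = 7.05 + 0.16182 = 7.21182 m along the plane.
Vertically, h_p = y_p·sinθ = 7.21182 × 0.515038 = 3.71436 m.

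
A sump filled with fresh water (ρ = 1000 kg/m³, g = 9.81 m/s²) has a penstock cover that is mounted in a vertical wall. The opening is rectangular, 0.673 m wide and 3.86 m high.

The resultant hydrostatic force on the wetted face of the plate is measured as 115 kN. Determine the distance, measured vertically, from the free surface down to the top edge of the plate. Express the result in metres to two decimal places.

d_top ≈ 2.58 m

γ = ρg = 1000 × 9.81 = 9810 N/m³ = 9.81 kN/m³.
A = 0.673 × 3.86 = 2.59778 m².
From F = γ·h_c·A, the centroid depth is h_c = 115/(9.81 × 2.59778) = 4.5126 m.
The centroid lies 3.86/2 = 1.93 m below the top edge, so the top edge sits at h_top = 4.5126 − 1.93 = 2.5826 m below the surface.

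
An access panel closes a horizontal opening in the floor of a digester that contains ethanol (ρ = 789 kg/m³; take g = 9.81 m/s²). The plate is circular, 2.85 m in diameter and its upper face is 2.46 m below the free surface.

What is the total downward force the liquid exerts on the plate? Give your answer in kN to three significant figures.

F ≈ 121 kN

γ = ρg = 789 × 9.81 / 1000 = 7.74009 kN/m³.
The plate is horizontal, so pressure is uniform at p = γ·h = 7.74009 × 2.46 = 19.0406 kN/m².
A = π(1.425)² = 6.3794 m².
F = p·A = 19.0406 × 6.3794 = 121.468 kN.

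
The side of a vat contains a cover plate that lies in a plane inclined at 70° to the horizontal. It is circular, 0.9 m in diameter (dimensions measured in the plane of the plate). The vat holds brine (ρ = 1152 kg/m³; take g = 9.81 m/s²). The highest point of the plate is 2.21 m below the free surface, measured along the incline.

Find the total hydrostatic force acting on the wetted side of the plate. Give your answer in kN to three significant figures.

γ = ρg = 1152 × 9.81 / 1000 = 11.30112 kN/m³.
Let θ = 70° be the plate's angle to the horizontal; measure y along the incline from where the plane meets the free surface. Vertical depth h = y·sinθ with sinθ = 0.939693.
The centroid is at the centre, 0.45 m below the top of the plate, so y_c = 2.21 + 0.45 = 2.66 m and h_c = 2.66 × 0.939693 = 2.49958 m.
A = π(0.45)² = 0.636173 m².
Resultant F = γ·h_c·A = 11.30112 × 2.49958 × 0.636173 = 17.9706 kN.

F ≈ 18.0 kN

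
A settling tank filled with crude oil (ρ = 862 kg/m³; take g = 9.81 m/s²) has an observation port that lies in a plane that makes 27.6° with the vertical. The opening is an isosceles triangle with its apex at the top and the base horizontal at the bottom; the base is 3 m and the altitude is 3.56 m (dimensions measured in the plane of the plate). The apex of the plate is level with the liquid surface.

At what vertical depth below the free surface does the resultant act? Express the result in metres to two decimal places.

h_p = 2.37 m

γ = ρg = 862 × 9.81 / 1000 = 8.45622 kN/m³.
The plate makes 27.6° with the vertical, i.e. θ = 90° − 27.6° = 62.4° to the horizontal. Measuring y along the incline from the free-surface line, vertical depth h = y·sinθ with sinθ = 0.886204.
With the apex up, the centroid sits 2h/3 = 2 × 3.56/3 = 2.37333 m below the apex, so y_c = 2.37333 m and h_c = 2.37333 × 0.886204 = 2.10325 m.
A = ½ × 3 × 3.56 = 5.34 m².
Resultant F = γ·h_c·A = 8.45622 × 2.10325 × 5.34 = 94.9748 kN.
I_c = b·h³/36 = 3 × 3.56³/36 = 3.75983 m⁴.
Centre of pressure: y_p = y_c + I_c/(y_c·A) = 2.37333 + 3.75983/(2.37333 × 5.34) = 2.37333 + 0.296667 = 2.67 m along the plane.
Vertically, h_p = y_p·sinθ = 2.67 × 0.886204 = 2.36616 m.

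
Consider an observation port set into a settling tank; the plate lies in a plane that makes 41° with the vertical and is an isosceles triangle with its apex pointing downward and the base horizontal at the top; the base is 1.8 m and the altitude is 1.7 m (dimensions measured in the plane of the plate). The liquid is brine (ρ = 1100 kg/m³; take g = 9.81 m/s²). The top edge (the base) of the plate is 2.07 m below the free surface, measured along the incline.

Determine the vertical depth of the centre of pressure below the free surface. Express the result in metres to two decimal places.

γ = ρg = 1100 × 9.81 / 1000 = 10.791 kN/m³.
The plate makes 41° with the vertical, i.e. θ = 90° − 41° = 49° to the horizontal. Measuring y along the incline from the free-surface line, vertical depth h = y·sinθ with sinθ = 0.754710.
With the apex down, the centroid sits h/3 = 1.7/3 = 0.566667 m below the base (the top edge), so y_c = 2.07 + 0.566667 = 2.63667 m and h_c = 2.63667 × 0.754710 = 1.98992 m.
A = ½ × 1.8 × 1.7 = 1.53 m².
Resultant F = γ·h_c·A = 10.791 × 1.98992 × 1.53 = 32.854 kN.
I_c = b·h³/36 = 1.8 × 1.7³/36 = 0.24565 m⁴.
Centre of pressure: y_p = y_c + I_c/(y_c·A) = 2.63667 + 0.24565/(2.63667 × 1.53) = 2.63667 + 0.0608933 = 2.69756 m along the plane.
Vertically, h_p = y_p·sinθ = 2.69756 × 0.754710 = 2.03588 m.

h_p = 2.04 m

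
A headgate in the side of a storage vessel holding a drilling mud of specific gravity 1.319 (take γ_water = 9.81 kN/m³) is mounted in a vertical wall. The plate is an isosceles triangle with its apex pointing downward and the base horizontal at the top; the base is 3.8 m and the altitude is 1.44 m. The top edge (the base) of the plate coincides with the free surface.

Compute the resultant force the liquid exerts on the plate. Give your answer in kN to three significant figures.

F ≈ 17.0 kN

γ = 1.319 × 9.81 = 12.93939 kN/m³.
With the apex down, the centroid sits h/3 = 1.44/3 = 0.48 m below the base (the top edge), so the centroid depth is h_c = 0.48 m.
A = ½ × 3.8 × 1.44 = 2.736 m².
Resultant F = γ·h_c·A = 12.93939 × 0.48 × 2.736 = 16.993 kN.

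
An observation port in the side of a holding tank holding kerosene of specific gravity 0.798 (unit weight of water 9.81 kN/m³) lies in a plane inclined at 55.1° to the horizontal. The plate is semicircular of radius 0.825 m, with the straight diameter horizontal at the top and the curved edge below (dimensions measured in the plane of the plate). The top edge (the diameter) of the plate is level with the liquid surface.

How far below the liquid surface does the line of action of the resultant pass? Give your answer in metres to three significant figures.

γ = 0.798 × 9.81 = 7.82838 kN/m³.
Let θ = 55.1° be the plate's angle to the horizontal; measure y along the incline from where the plane meets the free surface. Vertical depth h = y·sinθ with sinθ = 0.820152.
The centroid of a semicircle lies 4r/(3π) = 0.350141 m from the diameter, here below the top edge, so y_c = 0.350141 m and h_c = 0.350141 × 0.820152 = 0.287169 m.
A = πr²/2 = π × 0.825²/2 = 1.06912 m².
Resultant F = γ·h_c·A = 7.82838 × 0.287169 × 1.06912 = 2.40345 kN.
I_c = (π/8 − 8/(9π))·r⁴ = 0.109757 × 0.825⁴ = 0.050845 m⁴.
Centre of pressure: y_p = y_c + I_c/(y_c·A) = 0.350141 + 0.050845/(0.350141 × 1.06912) = 0.350141 + 0.135825 = 0.485966 m along the plane.
Vertically, h_p = y_p·sinθ = 0.485966 × 0.820152 = 0.398566 m.

h_p = 0.399 m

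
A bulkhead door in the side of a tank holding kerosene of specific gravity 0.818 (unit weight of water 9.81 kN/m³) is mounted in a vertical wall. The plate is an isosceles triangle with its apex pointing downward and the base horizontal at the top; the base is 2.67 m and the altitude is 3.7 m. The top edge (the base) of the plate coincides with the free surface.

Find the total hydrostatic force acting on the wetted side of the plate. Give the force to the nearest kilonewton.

F ≈ 49 kN

γ = 0.818 × 9.81 = 8.02458 kN/m³.
With the apex down, the centroid sits h/3 = 3.7/3 = 1.23333 m below the base (the top edge), so the centroid depth is h_c = 1.23333 m.
A = ½ × 2.67 × 3.7 = 4.9395 m².
Resultant F = γ·h_c·A = 8.02458 × 1.23333 × 4.9395 = 48.886 kN.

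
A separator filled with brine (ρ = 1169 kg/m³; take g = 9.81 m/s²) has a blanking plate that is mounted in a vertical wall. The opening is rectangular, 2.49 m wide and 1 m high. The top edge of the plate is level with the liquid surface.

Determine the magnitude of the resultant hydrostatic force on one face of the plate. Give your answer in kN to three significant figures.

F ≈ 14.3 kN

γ = ρg = 1169 × 9.81 / 1000 = 11.46789 kN/m³.
The centroid lies 1/2 = 0.5 m below the top edge, so the centroid depth is h_c = 0.5 m.
A = 2.49 × 1 = 2.49 m².
Resultant F = γ·h_c·A = 11.46789 × 0.5 × 2.49 = 14.2775 kN.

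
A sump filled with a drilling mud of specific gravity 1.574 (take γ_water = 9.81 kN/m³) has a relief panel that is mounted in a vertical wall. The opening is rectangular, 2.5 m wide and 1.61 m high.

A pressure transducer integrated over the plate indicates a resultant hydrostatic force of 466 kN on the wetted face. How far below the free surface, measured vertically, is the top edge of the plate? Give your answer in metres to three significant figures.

γ = 1.574 × 9.81 = 15.44094 kN/m³.
A = 2.5 × 1.61 = 4.025 m².
From F = γ·h_c·A, the centroid depth is h_c = 466/(15.44094 × 4.025) = 7.49801 m.
The centroid lies 1.61/2 = 0.805 m below the top edge, so the top edge sits at h_top = 7.49801 − 0.805 = 6.69301 m below the surface.

d_top ≈ 6.69 m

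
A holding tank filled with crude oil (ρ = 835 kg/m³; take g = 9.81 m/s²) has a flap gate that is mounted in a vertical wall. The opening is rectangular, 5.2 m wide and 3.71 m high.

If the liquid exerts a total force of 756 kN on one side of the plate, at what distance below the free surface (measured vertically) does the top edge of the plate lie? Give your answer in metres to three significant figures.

d_top ≈ 2.93 m

γ = ρg = 835 × 9.81 / 1000 = 8.19135 kN/m³.
A = 5.2 × 3.71 = 19.292 m².
From F = γ·h_c·A, the centroid depth is h_c = 756/(8.19135 × 19.292) = 4.78398 m.
The centroid lies 3.71/2 = 1.855 m below the top edge, so the top edge sits at h_top = 4.78398 − 1.855 = 2.92898 m below the surface.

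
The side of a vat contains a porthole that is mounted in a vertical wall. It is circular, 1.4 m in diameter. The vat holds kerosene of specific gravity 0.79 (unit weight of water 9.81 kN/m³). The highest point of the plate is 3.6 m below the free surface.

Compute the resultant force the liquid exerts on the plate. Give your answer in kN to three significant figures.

F ≈ 51.3 kN

γ = 0.79 × 9.81 = 7.7499 kN/m³.
The centroid is at the centre, 0.7 m below the top of the plate, so the centroid depth is h_c = 3.6 + 0.7 = 4.3 m.
A = π(0.7)² = 1.53938 m².
Resultant F = γ·h_c·A = 7.7499 × 4.3 × 1.53938 = 51.2992 kN.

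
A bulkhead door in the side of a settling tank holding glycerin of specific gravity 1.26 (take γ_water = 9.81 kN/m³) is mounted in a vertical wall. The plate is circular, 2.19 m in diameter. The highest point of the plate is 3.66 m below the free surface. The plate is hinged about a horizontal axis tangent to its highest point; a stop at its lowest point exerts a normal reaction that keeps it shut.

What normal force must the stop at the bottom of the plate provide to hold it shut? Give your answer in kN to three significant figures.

P ≈ 117 kN

γ = 1.26 × 9.81 = 12.3606 kN/m³.
The centroid is at the centre, 1.095 m below the top of the plate, so the centroid depth is h_c = 3.66 + 1.095 = 4.755 m.
A = π(1.095)² = 3.76685 m².
Resultant F = γ·h_c·A = 12.3606 × 4.755 × 3.76685 = 221.395 kN.
I_c = πr⁴/4 = π × 1.095⁴/4 = 1.12914 m⁴.
Centre of pressure: y_p = y_c + I_c/(y_c·A) = 4.755 + 1.12914/(4.755 × 3.76685) = 4.755 + 0.0630404 = 4.81804 m along the plane.
The resultant acts 1.095 + 0.0630404 = 1.15804 m (along the plate) below the hinge at the top edge, so the moment about the hinge is M = F × 1.15804 = 221.395 × 1.15804 = 256.384 kN·m.
A normal force at the bottom, 2.19 m from the hinge, must supply this moment: P = 256.384/2.19 = 117.07 kN.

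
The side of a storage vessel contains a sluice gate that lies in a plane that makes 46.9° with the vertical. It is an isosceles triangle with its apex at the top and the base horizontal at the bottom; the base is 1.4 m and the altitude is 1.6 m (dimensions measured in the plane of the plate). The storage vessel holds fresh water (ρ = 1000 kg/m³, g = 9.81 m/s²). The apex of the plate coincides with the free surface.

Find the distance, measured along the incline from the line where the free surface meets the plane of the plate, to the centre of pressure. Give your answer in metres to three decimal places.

y_p = 1.200 m

γ = ρg = 1000 × 9.81 = 9810 N/m³ = 9.81 kN/m³.
The plate makes 46.9° with the vertical, i.e. θ = 90° − 46.9° = 43.1° to the horizontal. Measuring y along the incline from the free-surface line, vertical depth h = y·sinθ with sinθ = 0.683274.
With the apex up, the centroid sits 2h/3 = 2 × 1.6/3 = 1.06667 m below the apex, so y_c = 1.06667 m and h_c = 1.06667 × 0.683274 = 0.728828 m.
A = ½ × 1.4 × 1.6 = 1.12 m².
Resultant F = γ·h_c·A = 9.81 × 0.728828 × 1.12 = 8.00778 kN.
I_c = b·h³/36 = 1.4 × 1.6³/36 = 0.159289 m⁴.
Centre of pressure: y_p = y_c + I_c/(y_c·A) = 1.06667 + 0.159289/(1.06667 × 1.12) = 1.06667 + 0.133333 = 1.2 m along the plane.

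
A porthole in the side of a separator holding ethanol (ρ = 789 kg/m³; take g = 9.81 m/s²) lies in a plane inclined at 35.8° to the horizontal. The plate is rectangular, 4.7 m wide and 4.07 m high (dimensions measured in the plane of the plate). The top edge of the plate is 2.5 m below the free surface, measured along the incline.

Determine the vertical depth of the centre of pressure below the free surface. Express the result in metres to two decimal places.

γ = ρg = 789 × 9.81 / 1000 = 7.74009 kN/m³.
Let θ = 35.8° be the plate's angle to the horizontal; measure y along the incline from where the plane meets the free surface. Vertical depth h = y·sinθ with sinθ = 0.584958.
The centroid lies 4.07/2 = 2.035 m below the top edge, so y_c = 2.5 + 2.035 = 4.535 m and h_c = 4.535 × 0.584958 = 2.65278 m.
A = 4.7 × 4.07 = 19.129 m².
Resultant F = γ·h_c·A = 7.74009 × 2.65278 × 19.129 = 392.771 kN.
I_c = b·h³/12 = 4.7 × 4.07³/12 = 26.4058 m⁴.
Centre of pressure: y_p = y_c + I_c/(y_c·A) = 4.535 + 26.4058/(4.535 × 19.129) = 4.535 + 0.30439 = 4.83939 m along the plane.
Vertically, h_p = y_p·sinθ = 4.83939 × 0.584958 = 2.83084 m.

h_p = 2.83 m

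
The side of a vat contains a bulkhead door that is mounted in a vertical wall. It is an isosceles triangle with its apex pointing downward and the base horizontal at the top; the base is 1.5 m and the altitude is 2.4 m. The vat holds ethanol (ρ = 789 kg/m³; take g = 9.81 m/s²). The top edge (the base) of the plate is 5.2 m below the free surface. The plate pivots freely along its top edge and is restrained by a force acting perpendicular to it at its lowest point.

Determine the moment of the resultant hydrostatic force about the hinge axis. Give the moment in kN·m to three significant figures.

M ≈ 71.3 kN·m

γ = ρg = 789 × 9.81 / 1000 = 7.74009 kN/m³.
With the apex down, the centroid sits h/3 = 2.4/3 = 0.8 m below the base (the top edge), so the centroid depth is h_c = 5.2 + 0.8 = 6 m.
A = ½ × 1.5 × 2.4 = 1.8 m².
Resultant F = γ·h_c·A = 7.74009 × 6 × 1.8 = 83.593 kN.
I_c = b·h³/36 = 1.5 × 2.4³/36 = 0.576 m⁴.
Centre of pressure: y_p = y_c + I_c/(y_c·A) = 6 + 0.576/(6 × 1.8) = 6 + 0.0533333 = 6.05333 m along the plane.
The resultant acts 0.8 + 0.0533333 = 0.853333 m (along the plate) below the hinge at the top edge, so the moment about the hinge is M = F × 0.853333 = 83.593 × 0.853333 = 71.3327 kN·m.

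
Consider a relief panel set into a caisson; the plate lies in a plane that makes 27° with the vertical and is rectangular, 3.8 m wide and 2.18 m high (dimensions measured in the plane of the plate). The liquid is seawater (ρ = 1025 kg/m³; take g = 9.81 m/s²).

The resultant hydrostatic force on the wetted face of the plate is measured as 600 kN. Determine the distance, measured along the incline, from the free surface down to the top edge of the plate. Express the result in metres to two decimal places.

γ = ρg = 1025 × 9.81 / 1000 = 10.05525 kN/m³.
A = 3.8 × 2.18 = 8.284 m².
From F = γ·h_c·A, the centroid depth is h_c = 600/(10.05525 × 8.284) = 7.20308 m.
The plate makes 27° with the vertical, i.e. θ = 90° − 27° = 63° to the horizontal. Measuring y along the incline from the free-surface line, vertical depth h = y·sinθ with sinθ = 0.891007.
Along the incline, y_c = h_c/sinθ = 7.20308/0.891007 = 8.0842 m.
The centroid lies 2.18/2 = 1.09 m below the top edge, so the top edge sits at y_top = 8.0842 − 1.09 = 6.9942 m along the incline.

y_top ≈ 6.99 m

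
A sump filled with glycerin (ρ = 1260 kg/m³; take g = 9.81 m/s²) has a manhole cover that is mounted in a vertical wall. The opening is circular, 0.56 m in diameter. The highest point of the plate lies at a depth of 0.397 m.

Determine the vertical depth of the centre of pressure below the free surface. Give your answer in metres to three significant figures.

γ = ρg = 1260 × 9.81 / 1000 = 12.3606 kN/m³.
The centroid is at the centre, 0.28 m below the top of the plate, so the centroid depth is h_c = 0.397 + 0.28 = 0.677 m.
A = π(0.28)² = 0.246301 m².
Resultant F = γ·h_c·A = 12.3606 × 0.677 × 0.246301 = 2.06108 kN.
I_c = πr⁴/4 = π × 0.28⁴/4 = 0.0048275 m⁴.
Centre of pressure: y_p = y_c + I_c/(y_c·A) = 0.677 + 0.0048275/(0.677 × 0.246301) = 0.677 + 0.0289513 = 0.705951 m along the plane.

h_p = 0.706 m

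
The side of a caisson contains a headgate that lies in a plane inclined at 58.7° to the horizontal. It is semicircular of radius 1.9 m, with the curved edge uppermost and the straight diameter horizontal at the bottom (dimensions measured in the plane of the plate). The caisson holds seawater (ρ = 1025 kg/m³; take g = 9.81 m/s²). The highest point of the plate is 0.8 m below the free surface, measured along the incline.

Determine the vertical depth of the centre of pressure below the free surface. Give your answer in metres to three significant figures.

γ = ρg = 1025 × 9.81 / 1000 = 10.05525 kN/m³.
Let θ = 58.7° be the plate's angle to the horizontal; measure y along the incline from where the plane meets the free surface. Vertical depth h = y·sinθ with sinθ = 0.854459.
The centroid lies 4r/(3π) = 0.806385 m above the diameter, so r − 4r/(3π) = 1.9 − 0.806385 = 1.09361 m below the topmost point, so y_c = 0.8 + 1.09361 = 1.89361 m and h_c = 1.89361 × 0.854459 = 1.61801 m.
A = πr²/2 = π × 1.9²/2 = 5.67057 m².
Resultant F = γ·h_c·A = 10.05525 × 1.61801 × 5.67057 = 92.2573 kN.
I_c = (π/8 − 8/(9π))·r⁴ = 0.109757 × 1.9⁴ = 1.43036 m⁴.
Centre of pressure: y_p = y_c + I_c/(y_c·A) = 1.89361 + 1.43036/(1.89361 × 5.67057) = 1.89361 + 0.133207 = 2.02682 m along the plane.
Vertically, h_p = y_p·sinθ = 2.02682 × 0.854459 = 1.73183 m.

h_p = 1.73 m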